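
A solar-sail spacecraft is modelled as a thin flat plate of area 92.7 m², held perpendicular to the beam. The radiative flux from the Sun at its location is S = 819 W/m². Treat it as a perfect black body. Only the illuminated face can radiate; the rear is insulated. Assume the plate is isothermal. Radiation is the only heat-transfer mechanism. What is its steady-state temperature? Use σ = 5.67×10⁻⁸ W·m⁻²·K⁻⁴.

T ≈ 347 K

At equilibrium, absorbed power = emitted power.
Absorbing cross-section = A = 92.70 m²; emitting surface = A = 92.70 m² (ratio 1).
S·A_cross = εσ·A_surf·T⁴  ⇒  T⁴ = S/(1σ).
T⁴ = 1.00·819/(1·5.67×10⁻⁸) = 1.444×10¹⁰ K⁴.
T = (1.444×10¹⁰)^(1/4).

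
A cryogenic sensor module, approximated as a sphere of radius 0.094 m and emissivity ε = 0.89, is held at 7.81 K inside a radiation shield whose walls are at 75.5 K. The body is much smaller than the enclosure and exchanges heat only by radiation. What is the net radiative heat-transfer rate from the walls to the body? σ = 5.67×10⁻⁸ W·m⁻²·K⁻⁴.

P_net ≈ 0.182 W

For a small grey body in a large enclosure: P_net = εσA(T_body⁴ − T_wall⁴).
A = 4πr² = 0.1110 m²; T_body⁴ − T_wall⁴ = 3721 − 3.249×10⁷ = -3.249×10⁷ K⁴.
|P_net| = 0.89·5.67×10⁻⁸·0.1110·3.249×10⁷.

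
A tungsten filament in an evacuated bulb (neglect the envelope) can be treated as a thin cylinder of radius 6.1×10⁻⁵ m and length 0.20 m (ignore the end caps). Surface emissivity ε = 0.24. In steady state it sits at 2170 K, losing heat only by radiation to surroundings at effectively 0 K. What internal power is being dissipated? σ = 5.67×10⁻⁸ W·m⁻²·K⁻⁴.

P ≈ 23.1 W

Steady state: P = εσA T⁴.
A = 2πrL = 7.665×10⁻⁵ m²; T⁴ = (2170)⁴ = 2.217×10¹³ K⁴.
P = 0.24 × 5.67×10⁻⁸ × 7.665×10⁻⁵ × 2.217×10¹³.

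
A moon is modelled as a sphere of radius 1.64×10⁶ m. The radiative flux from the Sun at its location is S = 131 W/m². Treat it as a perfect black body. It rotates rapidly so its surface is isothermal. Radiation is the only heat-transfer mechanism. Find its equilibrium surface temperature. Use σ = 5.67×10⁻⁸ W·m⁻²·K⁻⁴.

T ≈ 155 K

At equilibrium, absorbed power = emitted power.
Absorbing cross-section = πr² = 8.450×10¹² m²; emitting surface = 4πr² = 3.380×10¹³ m² (ratio 4).
S·A_cross = εσ·A_surf·T⁴  ⇒  T⁴ = S/(4σ).
T⁴ = 1.00·131/(4·5.67×10⁻⁸) = 5.776×10⁸ K⁴.
T = (5.776×10⁸)^(1/4).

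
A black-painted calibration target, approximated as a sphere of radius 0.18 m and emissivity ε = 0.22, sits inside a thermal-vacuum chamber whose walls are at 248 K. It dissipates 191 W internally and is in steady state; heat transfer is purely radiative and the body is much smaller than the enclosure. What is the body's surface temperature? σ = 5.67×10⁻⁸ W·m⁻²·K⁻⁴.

T ≈ 451 K

For a small grey body in a large enclosure, net radiated power = εσA(T⁴ − T_w⁴).
Steady state: P = εσA(T⁴ − T_w⁴) with A = 4πr² = 0.4072 m².
T⁴ = P/(εσA) + T_w⁴ = 191/(0.22·5.67×10⁻⁸·0.4072) + (248)⁴
    = 3.761×10¹⁰ + 3.783×10⁹ = 4.139×10¹⁰ K⁴.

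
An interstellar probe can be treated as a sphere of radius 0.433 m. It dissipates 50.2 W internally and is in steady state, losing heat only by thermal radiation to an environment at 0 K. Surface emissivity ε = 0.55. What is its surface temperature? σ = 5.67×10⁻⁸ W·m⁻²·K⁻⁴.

T ≈ 162 K

Steady state: internal power = radiated power, P = εσA T⁴.
Radiating area A = 4πr² = 2.356 m².
T⁴ = P/(εσA) = 50.2/(0.55·5.67×10⁻⁸·2.356) = 6.832×10⁸ K⁴.
T = (6.832×10⁸)^(1/4).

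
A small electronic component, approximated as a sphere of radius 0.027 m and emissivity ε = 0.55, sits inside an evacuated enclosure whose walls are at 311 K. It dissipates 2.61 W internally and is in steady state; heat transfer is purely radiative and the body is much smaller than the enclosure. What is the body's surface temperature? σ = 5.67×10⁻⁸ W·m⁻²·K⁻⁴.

For a small grey body in a large enclosure, net radiated power = εσA(T⁴ − T_w⁴).
Steady state: P = εσA(T⁴ − T_w⁴) with A = 4πr² = 0.009161 m².
T⁴ = P/(εσA) + T_w⁴ = 2.61/(0.55·5.67×10⁻⁸·0.009161) + (311)⁴
    = 9.136×10⁹ + 9.355×10⁹ = 1.849×10¹⁰ K⁴.

T ≈ 369 K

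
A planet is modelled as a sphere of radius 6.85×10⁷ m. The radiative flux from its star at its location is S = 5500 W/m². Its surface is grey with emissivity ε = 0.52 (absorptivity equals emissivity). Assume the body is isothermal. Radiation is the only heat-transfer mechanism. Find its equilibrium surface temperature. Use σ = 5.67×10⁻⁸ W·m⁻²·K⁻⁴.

T ≈ 395 K

At equilibrium, absorbed power = emitted power.
Absorbing cross-section = πr² = 1.474×10¹⁶ m²; emitting surface = 4πr² = 5.896×10¹⁶ m² (ratio 4).
εS·A_cross = εσ·A_surf·T⁴  ⇒  T⁴ = S/(4σ)   (ε cancels).
T⁴ = 5500/(4·5.67×10⁻⁸) = 2.425×10¹⁰ K⁴.
T = (2.425×10¹⁰)^(1/4).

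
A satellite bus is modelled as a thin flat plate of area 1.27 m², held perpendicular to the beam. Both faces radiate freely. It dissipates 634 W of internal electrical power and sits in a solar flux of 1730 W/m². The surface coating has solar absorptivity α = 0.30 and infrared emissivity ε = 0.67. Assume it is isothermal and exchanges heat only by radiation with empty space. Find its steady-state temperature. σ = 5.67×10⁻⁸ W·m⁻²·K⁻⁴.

T ≈ 340 K

At steady state, absorbed solar power + internal power = radiated power.
Absorbed: α·S·A_cross = 0.30·1730·1.270 = 659.1 W (cross-section A).
Total input = 659.1 + 634 = 1293 W.
Radiated: εσ·A_surf·T⁴ with A_surf = 2A = 2.540 m².
T⁴ = 1293/(0.67·5.67×10⁻⁸·2.540) = 1.340×10¹⁰ K⁴.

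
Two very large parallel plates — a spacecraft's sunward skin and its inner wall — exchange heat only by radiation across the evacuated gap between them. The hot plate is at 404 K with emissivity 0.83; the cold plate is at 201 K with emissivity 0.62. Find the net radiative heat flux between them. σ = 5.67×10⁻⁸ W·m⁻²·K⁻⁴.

For two infinite grey parallel plates, q = σ(T₁⁴ − T₂⁴)/(1/ε₁ + 1/ε₂ − 1).
T₁⁴ − T₂⁴ = 2.664×10¹⁰ − 1.632×10⁹ = 2.501×10¹⁰ K⁴.
1/ε₁ + 1/ε₂ − 1 = 1.205 + 1.613 − 1 = 1.818.
q = 5.67×10⁻⁸ × 2.501×10¹⁰ / 1.818.

q ≈ 780 W/m²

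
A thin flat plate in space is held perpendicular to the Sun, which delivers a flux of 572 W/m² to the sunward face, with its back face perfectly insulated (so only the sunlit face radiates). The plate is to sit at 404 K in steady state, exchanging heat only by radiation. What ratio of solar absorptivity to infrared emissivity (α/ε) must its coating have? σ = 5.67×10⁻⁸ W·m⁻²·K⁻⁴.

α/ε ≈ 2.64

Balance: αS·A = εσ·1A·T⁴ ⇒ α/ε = σT⁴/S.
α/ε = 5.67×10⁻⁸·(404)⁴/572 = 5.67×10⁻⁸·2.664×10¹⁰/572.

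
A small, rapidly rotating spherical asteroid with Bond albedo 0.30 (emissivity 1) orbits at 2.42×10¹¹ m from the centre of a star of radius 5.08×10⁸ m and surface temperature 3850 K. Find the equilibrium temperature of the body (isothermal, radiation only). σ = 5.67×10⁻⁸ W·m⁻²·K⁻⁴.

T ≈ 114 K

The star's surface emits σT_*⁴; at distance d the flux is S = σT_*⁴(R_*/d)².
S = 5.67×10⁻⁸·(3850)⁴·(5.08×10⁸/2.42×10¹¹)² = 54.89 W/m².
For an isothermal sphere T⁴ = (1−a)S/(4σ) = 1.694×10⁸ K⁴.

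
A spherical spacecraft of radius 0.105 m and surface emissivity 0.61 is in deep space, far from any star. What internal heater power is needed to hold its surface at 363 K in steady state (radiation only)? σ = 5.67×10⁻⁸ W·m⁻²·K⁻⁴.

P = εσ·4πr²·T⁴.
4πr² = 0.1385 m²; T⁴ = 1.736×10¹⁰ K⁴.
P = 0.61·5.67×10⁻⁸·0.1385·1.736×10¹⁰.

P ≈ 83.2 W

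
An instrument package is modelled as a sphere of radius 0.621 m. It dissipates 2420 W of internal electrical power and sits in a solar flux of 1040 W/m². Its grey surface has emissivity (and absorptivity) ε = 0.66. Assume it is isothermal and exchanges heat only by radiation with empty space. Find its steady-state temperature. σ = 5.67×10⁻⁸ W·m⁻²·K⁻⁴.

T ≈ 366 K

At steady state, absorbed solar power + internal power = radiated power.
Absorbed: α·S·A_cross = 0.66·1040·1.212 = 831.6 W (cross-section πr²).
Total input = 831.6 + 2420 = 3252 W.
Radiated: εσ·A_surf·T⁴ with A_surf = 4πr² = 4.846 m².
T⁴ = 3252/(0.66·5.67×10⁻⁸·4.846) = 1.793×10¹⁰ K⁴.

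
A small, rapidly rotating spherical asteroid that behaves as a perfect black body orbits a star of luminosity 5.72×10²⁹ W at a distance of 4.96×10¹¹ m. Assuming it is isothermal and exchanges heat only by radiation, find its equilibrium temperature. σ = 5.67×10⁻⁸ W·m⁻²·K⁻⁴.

First find the stellar flux at distance d: S = L/(4πd²) = 5.72×10²⁹/(4π·(4.96×10¹¹)²) = 1.850×10⁵ W/m².
For an isothermal sphere, absorbed (1−a)S·πr² = emitted σ·4πr²·T⁴, so T⁴ = (1−a)S/(4σ).
T⁴ = 1.00·1.850×10⁵/(4·5.67×10⁻⁸) = 8.158×10¹¹ K⁴.

T ≈ 950 K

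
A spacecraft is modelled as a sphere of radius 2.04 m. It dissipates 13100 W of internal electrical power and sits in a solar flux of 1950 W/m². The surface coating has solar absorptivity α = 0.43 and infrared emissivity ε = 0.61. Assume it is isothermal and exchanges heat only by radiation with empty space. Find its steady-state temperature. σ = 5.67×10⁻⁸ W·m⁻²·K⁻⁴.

At steady state, absorbed solar power + internal power = radiated power.
Absorbed: α·S·A_cross = 0.43·1950·13.07 = 10960 W (cross-section πr²).
Total input = 10960 + 13100 = 24060 W.
Radiated: εσ·A_surf·T⁴ with A_surf = 4πr² = 52.30 m².
T⁴ = 24060/(0.61·5.67×10⁻⁸·52.30) = 1.330×10¹⁰ K⁴.

T ≈ 340 K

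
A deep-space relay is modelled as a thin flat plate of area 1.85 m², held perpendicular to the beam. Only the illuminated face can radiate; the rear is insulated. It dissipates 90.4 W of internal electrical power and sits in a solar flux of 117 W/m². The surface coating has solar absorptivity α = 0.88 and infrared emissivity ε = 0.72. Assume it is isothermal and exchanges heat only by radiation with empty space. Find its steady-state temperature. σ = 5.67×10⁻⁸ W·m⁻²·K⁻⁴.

At steady state, absorbed solar power + internal power = radiated power.
Absorbed: α·S·A_cross = 0.88·117·1.850 = 190.5 W (cross-section A).
Total input = 190.5 + 90.4 = 280.9 W.
Radiated: εσ·A_surf·T⁴ with A_surf = A = 1.850 m².
T⁴ = 280.9/(0.72·5.67×10⁻⁸·1.850) = 3.719×10⁹ K⁴.

T ≈ 247 K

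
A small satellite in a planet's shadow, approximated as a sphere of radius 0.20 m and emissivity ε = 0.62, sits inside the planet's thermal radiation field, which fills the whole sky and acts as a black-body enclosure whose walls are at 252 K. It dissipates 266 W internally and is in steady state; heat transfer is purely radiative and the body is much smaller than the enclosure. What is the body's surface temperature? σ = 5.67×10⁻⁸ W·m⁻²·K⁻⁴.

For a small grey body in a large enclosure, net radiated power = εσA(T⁴ − T_w⁴).
Steady state: P = εσA(T⁴ − T_w⁴) with A = 4πr² = 0.5027 m².
T⁴ = P/(εσA) + T_w⁴ = 266/(0.62·5.67×10⁻⁸·0.5027) + (252)⁴
    = 1.505×10¹⁰ + 4.033×10⁹ = 1.909×10¹⁰ K⁴.

T ≈ 372 K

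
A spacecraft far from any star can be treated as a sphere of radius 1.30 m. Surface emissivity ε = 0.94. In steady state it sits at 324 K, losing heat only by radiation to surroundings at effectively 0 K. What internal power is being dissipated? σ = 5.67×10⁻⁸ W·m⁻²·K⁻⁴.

P ≈ 12500 W

Steady state: P = εσA T⁴.
A = 4πr² = 21.24 m²; T⁴ = (324)⁴ = 1.102×10¹⁰ K⁴.
P = 0.94 × 5.67×10⁻⁸ × 21.24 × 1.102×10¹⁰.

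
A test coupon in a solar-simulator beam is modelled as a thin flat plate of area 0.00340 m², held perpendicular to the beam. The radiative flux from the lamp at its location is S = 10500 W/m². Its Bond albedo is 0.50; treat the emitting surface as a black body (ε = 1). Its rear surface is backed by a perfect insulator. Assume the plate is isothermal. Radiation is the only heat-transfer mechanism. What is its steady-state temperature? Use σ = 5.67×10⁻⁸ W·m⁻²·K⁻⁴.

At equilibrium, absorbed power = emitted power.
Absorbing cross-section = A = 0.003400 m²; emitting surface = A = 0.003400 m² (ratio 1).
(1−a)S·A_cross = εσ·A_surf·T⁴  ⇒  T⁴ = (1−a)S/(1σ).
T⁴ = 0.500·10500/(1·5.67×10⁻⁸) = 9.259×10¹⁰ K⁴.
T = (9.259×10¹⁰)^(1/4).

T ≈ 552 K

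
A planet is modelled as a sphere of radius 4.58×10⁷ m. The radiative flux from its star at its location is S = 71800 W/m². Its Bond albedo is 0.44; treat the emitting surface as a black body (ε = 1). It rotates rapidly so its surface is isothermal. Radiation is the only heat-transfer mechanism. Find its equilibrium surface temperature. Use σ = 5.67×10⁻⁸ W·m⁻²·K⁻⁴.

T ≈ 649 K

At equilibrium, absorbed power = emitted power.
Absorbing cross-section = πr² = 6.590×10¹⁵ m²; emitting surface = 4πr² = 2.636×10¹⁶ m² (ratio 4).
(1−a)S·A_cross = εσ·A_surf·T⁴  ⇒  T⁴ = (1−a)S/(4σ).
T⁴ = 0.560·71800/(4·5.67×10⁻⁸) = 1.773×10¹¹ K⁴.
T = (1.773×10¹¹)^(1/4).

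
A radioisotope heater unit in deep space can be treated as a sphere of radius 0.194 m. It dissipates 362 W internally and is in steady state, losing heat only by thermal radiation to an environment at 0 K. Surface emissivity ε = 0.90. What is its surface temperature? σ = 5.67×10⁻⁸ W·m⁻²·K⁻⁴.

Steady state: internal power = radiated power, P = εσA T⁴.
Radiating area A = 4πr² = 0.4729 m².
T⁴ = P/(εσA) = 362/(0.90·5.67×10⁻⁸·0.4729) = 1.500×10¹⁰ K⁴.
T = (1.500×10¹⁰)^(1/4).

T ≈ 350 K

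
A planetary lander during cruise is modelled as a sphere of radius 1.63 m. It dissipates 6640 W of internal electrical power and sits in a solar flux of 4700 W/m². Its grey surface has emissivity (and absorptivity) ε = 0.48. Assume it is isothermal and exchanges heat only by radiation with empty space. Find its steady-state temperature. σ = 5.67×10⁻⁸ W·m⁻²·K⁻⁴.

T ≈ 409 K

At steady state, absorbed solar power + internal power = radiated power.
Absorbed: α·S·A_cross = 0.48·4700·8.347 = 18830 W (cross-section πr²).
Total input = 18830 + 6640 = 25470 W.
Radiated: εσ·A_surf·T⁴ with A_surf = 4πr² = 33.39 m².
T⁴ = 25470/(0.48·5.67×10⁻⁸·33.39) = 2.803×10¹⁰ K⁴.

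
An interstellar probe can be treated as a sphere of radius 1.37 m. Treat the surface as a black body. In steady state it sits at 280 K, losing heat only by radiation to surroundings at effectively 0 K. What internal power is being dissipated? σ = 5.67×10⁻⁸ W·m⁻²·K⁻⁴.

Steady state: P = εσA T⁴.
A = 4πr² = 23.59 m²; T⁴ = (280)⁴ = 6.147×10⁹ K⁴.
P = 1.0 × 5.67×10⁻⁸ × 23.59 × 6.147×10⁹.

P ≈ 8220 W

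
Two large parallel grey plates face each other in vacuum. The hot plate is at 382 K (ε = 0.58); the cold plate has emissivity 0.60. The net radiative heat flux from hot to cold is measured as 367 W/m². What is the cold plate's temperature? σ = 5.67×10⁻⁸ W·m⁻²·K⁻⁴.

q = σ(T₁⁴ − T₂⁴)/(1/ε₁ + 1/ε₂ − 1); denominator = 2.391.
T₂⁴ = T₁⁴ − q·(1/ε₁+1/ε₂−1)/σ = 2.129×10¹⁰ − 367·2.391/5.67×10⁻⁸
    = 5.819×10⁹ K⁴.

T₂ ≈ 276 K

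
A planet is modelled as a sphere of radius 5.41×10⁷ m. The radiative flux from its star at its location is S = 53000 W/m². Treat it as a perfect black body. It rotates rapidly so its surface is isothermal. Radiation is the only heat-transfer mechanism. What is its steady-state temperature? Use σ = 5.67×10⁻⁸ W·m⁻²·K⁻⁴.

T ≈ 695 K

At equilibrium, absorbed power = emitted power.
Absorbing cross-section = πr² = 9.195×10¹⁵ m²; emitting surface = 4πr² = 3.678×10¹⁶ m² (ratio 4).
S·A_cross = εσ·A_surf·T⁴  ⇒  T⁴ = S/(4σ).
T⁴ = 1.00·53000/(4·5.67×10⁻⁸) = 2.337×10¹¹ K⁴.
T = (2.337×10¹¹)^(1/4).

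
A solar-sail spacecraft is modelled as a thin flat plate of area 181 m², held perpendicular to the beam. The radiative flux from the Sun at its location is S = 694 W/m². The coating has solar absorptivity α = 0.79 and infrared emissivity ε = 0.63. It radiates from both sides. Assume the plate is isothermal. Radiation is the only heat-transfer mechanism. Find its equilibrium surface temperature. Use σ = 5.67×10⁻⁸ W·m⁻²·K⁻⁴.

At equilibrium, absorbed power = emitted power.
Absorbing cross-section = A = 181.0 m²; emitting surface = 2A = 362.0 m² (ratio 2).
αS·A_cross = εσ·A_surf·T⁴  ⇒  T⁴ = αS/(ε·2σ).
T⁴ = 0.790·694/(0.63·2·5.67×10⁻⁸) = 7.674×10⁹ K⁴.
T = (7.674×10⁹)^(1/4).

T ≈ 296 K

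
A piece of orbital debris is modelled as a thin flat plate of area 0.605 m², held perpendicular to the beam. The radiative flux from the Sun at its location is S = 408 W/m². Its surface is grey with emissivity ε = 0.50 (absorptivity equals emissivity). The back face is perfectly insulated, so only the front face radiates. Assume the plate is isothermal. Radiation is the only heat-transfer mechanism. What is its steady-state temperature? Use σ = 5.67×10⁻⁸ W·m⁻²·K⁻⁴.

T ≈ 291 K

At equilibrium, absorbed power = emitted power.
Absorbing cross-section = A = 0.6050 m²; emitting surface = A = 0.6050 m² (ratio 1).
εS·A_cross = εσ·A_surf·T⁴  ⇒  T⁴ = S/(1σ)   (ε cancels).
T⁴ = 408/(1·5.67×10⁻⁸) = 7.196×10⁹ K⁴.
T = (7.196×10⁹)^(1/4).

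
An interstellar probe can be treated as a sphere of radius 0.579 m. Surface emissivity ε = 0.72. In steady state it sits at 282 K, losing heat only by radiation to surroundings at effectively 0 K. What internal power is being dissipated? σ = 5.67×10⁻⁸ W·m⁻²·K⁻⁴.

Steady state: P = εσA T⁴.
A = 4πr² = 4.213 m²; T⁴ = (282)⁴ = 6.324×10⁹ K⁴.
P = 0.72 × 5.67×10⁻⁸ × 4.213 × 6.324×10⁹.

P ≈ 1090 W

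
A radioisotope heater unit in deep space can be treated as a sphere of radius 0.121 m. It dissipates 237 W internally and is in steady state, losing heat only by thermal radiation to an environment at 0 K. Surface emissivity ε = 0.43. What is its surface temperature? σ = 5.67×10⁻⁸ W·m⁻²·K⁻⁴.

Steady state: internal power = radiated power, P = εσA T⁴.
Radiating area A = 4πr² = 0.1840 m².
T⁴ = P/(εσA) = 237/(0.43·5.67×10⁻⁸·0.1840) = 5.283×10¹⁰ K⁴.
T = (5.283×10¹⁰)^(1/4).

T ≈ 479 K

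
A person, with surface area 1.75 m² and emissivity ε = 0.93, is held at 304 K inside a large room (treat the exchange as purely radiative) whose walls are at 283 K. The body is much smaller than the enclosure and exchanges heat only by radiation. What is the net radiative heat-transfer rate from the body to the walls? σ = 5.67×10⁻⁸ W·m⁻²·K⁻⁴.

For a small grey body in a large enclosure: P_net = εσA(T_body⁴ − T_wall⁴).
A = 1.75 m²; T_body⁴ − T_wall⁴ = 8.541×10⁹ − 6.414×10⁹ = 2.126×10⁹ K⁴.
|P_net| = 0.93·5.67×10⁻⁸·1.750·2.126×10⁹.

P_net ≈ 196 W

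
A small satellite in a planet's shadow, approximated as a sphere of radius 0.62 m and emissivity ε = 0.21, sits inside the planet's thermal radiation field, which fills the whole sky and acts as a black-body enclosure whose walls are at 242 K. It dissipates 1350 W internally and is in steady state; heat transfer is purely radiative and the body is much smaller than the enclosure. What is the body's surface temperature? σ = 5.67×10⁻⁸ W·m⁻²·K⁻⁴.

For a small grey body in a large enclosure, net radiated power = εσA(T⁴ − T_w⁴).
Steady state: P = εσA(T⁴ − T_w⁴) with A = 4πr² = 4.831 m².
T⁴ = P/(εσA) + T_w⁴ = 1350/(0.21·5.67×10⁻⁸·4.831) + (242)⁴
    = 2.347×10¹⁰ + 3.430×10⁹ = 2.690×10¹⁰ K⁴.

T ≈ 405 K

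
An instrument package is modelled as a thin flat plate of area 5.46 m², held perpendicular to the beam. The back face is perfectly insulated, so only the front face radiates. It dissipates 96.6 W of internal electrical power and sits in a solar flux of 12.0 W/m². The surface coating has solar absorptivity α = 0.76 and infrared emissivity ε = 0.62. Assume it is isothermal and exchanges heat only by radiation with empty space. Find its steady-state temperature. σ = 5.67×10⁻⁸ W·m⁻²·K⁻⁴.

At steady state, absorbed solar power + internal power = radiated power.
Absorbed: α·S·A_cross = 0.76·12.0·5.460 = 49.80 W (cross-section A).
Total input = 49.80 + 96.6 = 146.4 W.
Radiated: εσ·A_surf·T⁴ with A_surf = A = 5.460 m².
T⁴ = 146.4/(0.62·5.67×10⁻⁸·5.460) = 7.627×10⁸ K⁴.

T ≈ 166 K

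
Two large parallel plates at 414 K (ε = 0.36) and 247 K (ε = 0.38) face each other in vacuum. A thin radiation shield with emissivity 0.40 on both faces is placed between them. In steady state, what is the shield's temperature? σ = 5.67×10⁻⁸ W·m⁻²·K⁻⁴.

In steady state the net flux on the hot side equals that on the cold side.
σ(T₁⁴−T_s⁴)/D₁ = σ(T_s⁴−T₂⁴)/D₂, with D₁ = 1/ε₁+1/ε_s−1 = 4.278, D₂ = 1/ε_s+1/ε₂−1 = 4.132.
Solve for T_s⁴: T_s⁴ = (D₂·T₁⁴ + D₁·T₂⁴)/(D₁+D₂) = 1.633×10¹⁰ K⁴.

T_s ≈ 357 K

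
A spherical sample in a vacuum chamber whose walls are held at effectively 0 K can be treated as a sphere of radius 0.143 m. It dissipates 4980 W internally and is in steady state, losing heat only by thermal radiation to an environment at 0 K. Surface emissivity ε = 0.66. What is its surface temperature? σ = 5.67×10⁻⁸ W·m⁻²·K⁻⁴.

Steady state: internal power = radiated power, P = εσA T⁴.
Radiating area A = 4πr² = 0.2570 m².
T⁴ = P/(εσA) = 4980/(0.66·5.67×10⁻⁸·0.2570) = 5.179×10¹¹ K⁴.
T = (5.179×10¹¹)^(1/4).

T ≈ 848 K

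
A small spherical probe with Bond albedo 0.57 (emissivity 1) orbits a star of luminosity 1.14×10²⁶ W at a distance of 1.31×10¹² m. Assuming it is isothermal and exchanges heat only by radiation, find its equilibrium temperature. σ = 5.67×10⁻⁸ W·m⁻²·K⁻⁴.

T ≈ 56.3 K

First find the stellar flux at distance d: S = L/(4πd²) = 1.14×10²⁶/(4π·(1.31×10¹²)²) = 5.286 W/m².
For an isothermal sphere, absorbed (1−a)S·πr² = emitted σ·4πr²·T⁴, so T⁴ = (1−a)S/(4σ).
T⁴ = 0.430·5.286/(4·5.67×10⁻⁸) = 1.002×10⁷ K⁴.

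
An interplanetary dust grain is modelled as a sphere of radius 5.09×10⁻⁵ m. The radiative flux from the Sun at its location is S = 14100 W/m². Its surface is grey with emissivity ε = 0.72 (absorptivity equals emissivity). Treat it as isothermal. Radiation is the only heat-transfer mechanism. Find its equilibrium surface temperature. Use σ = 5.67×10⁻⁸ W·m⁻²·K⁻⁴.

At equilibrium, absorbed power = emitted power.
Absorbing cross-section = πr² = 8.139×10⁻⁹ m²; emitting surface = 4πr² = 3.256×10⁻⁸ m² (ratio 4).
εS·A_cross = εσ·A_surf·T⁴  ⇒  T⁴ = S/(4σ)   (ε cancels).
T⁴ = 14100/(4·5.67×10⁻⁸) = 6.217×10¹⁰ K⁴.
T = (6.217×10¹⁰)^(1/4).

T ≈ 499 K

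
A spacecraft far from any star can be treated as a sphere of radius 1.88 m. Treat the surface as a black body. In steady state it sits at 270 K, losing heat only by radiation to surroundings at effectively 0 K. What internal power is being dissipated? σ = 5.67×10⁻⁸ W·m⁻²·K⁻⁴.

Steady state: P = εσA T⁴.
A = 4πr² = 44.41 m²; T⁴ = (270)⁴ = 5.314×10⁹ K⁴.
P = 1.0 × 5.67×10⁻⁸ × 44.41 × 5.314×10⁹.

P ≈ 13400 W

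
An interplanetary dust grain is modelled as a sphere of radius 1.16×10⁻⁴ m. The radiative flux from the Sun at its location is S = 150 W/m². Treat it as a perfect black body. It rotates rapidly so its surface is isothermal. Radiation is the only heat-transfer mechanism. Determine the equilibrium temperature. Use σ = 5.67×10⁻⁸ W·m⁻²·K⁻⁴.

At equilibrium, absorbed power = emitted power.
Absorbing cross-section = πr² = 4.227×10⁻⁸ m²; emitting surface = 4πr² = 1.691×10⁻⁷ m² (ratio 4).
S·A_cross = εσ·A_surf·T⁴  ⇒  T⁴ = S/(4σ).
T⁴ = 1.00·150/(4·5.67×10⁻⁸) = 6.614×10⁸ K⁴.
T = (6.614×10⁸)^(1/4).

T ≈ 160 K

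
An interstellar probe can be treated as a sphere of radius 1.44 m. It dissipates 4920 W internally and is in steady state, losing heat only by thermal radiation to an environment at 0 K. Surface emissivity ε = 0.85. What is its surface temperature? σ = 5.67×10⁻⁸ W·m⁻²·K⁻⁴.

T ≈ 250 K

Steady state: internal power = radiated power, P = εσA T⁴.
Radiating area A = 4πr² = 26.06 m².
T⁴ = P/(εσA) = 4920/(0.85·5.67×10⁻⁸·26.06) = 3.918×10⁹ K⁴.
T = (3.918×10⁹)^(1/4).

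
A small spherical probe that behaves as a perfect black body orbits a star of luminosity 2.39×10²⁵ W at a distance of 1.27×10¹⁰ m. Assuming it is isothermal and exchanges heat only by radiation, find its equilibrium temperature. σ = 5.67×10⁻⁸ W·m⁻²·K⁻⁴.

T ≈ 478 K

First find the stellar flux at distance d: S = L/(4πd²) = 2.39×10²⁵/(4π·(1.27×10¹⁰)²) = 11790 W/m².
For an isothermal sphere, absorbed (1−a)S·πr² = emitted σ·4πr²·T⁴, so T⁴ = (1−a)S/(4σ).
T⁴ = 1.00·11790/(4·5.67×10⁻⁸) = 5.199×10¹⁰ K⁴.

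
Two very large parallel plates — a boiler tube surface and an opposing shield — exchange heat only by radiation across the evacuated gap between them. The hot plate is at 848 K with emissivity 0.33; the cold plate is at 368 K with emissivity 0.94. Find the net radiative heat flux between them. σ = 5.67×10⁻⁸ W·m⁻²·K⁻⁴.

For two infinite grey parallel plates, q = σ(T₁⁴ − T₂⁴)/(1/ε₁ + 1/ε₂ − 1).
T₁⁴ − T₂⁴ = 5.171×10¹¹ − 1.834×10¹⁰ = 4.988×10¹¹ K⁴.
1/ε₁ + 1/ε₂ − 1 = 3.030 + 1.064 − 1 = 3.094.
q = 5.67×10⁻⁸ × 4.988×10¹¹ / 3.094.

q ≈ 9140 W/m²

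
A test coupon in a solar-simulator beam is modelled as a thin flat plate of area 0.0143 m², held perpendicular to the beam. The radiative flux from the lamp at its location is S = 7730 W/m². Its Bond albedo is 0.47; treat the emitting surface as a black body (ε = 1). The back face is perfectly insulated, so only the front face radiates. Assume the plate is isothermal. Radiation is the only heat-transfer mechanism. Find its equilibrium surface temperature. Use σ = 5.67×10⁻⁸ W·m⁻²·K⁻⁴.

T ≈ 518 K

At equilibrium, absorbed power = emitted power.
Absorbing cross-section = A = 0.01430 m²; emitting surface = A = 0.01430 m² (ratio 1).
(1−a)S·A_cross = εσ·A_surf·T⁴  ⇒  T⁴ = (1−a)S/(1σ).
T⁴ = 0.530·7730/(1·5.67×10⁻⁸) = 7.226×10¹⁰ K⁴.
T = (7.226×10¹⁰)^(1/4).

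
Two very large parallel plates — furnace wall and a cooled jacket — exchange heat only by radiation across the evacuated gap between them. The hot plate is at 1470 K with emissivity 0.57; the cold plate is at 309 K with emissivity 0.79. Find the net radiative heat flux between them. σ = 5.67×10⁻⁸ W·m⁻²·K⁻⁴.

q ≈ 1.31×10⁵ W/m²

For two infinite grey parallel plates, q = σ(T₁⁴ − T₂⁴)/(1/ε₁ + 1/ε₂ − 1).
T₁⁴ − T₂⁴ = 4.669×10¹² − 9.117×10⁹ = 4.660×10¹² K⁴.
1/ε₁ + 1/ε₂ − 1 = 1.754 + 1.266 − 1 = 2.020.
q = 5.67×10⁻⁸ × 4.660×10¹² / 2.020.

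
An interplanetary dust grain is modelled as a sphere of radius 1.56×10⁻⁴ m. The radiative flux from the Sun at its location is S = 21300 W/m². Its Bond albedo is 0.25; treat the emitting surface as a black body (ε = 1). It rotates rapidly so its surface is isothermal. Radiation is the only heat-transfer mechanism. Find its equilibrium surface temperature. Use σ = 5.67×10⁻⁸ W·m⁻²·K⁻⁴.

At equilibrium, absorbed power = emitted power.
Absorbing cross-section = πr² = 7.645×10⁻⁸ m²; emitting surface = 4πr² = 3.058×10⁻⁷ m² (ratio 4).
(1−a)S·A_cross = εσ·A_surf·T⁴  ⇒  T⁴ = (1−a)S/(4σ).
T⁴ = 0.750·21300/(4·5.67×10⁻⁸) = 7.044×10¹⁰ K⁴.
T = (7.044×10¹⁰)^(1/4).

T ≈ 515 K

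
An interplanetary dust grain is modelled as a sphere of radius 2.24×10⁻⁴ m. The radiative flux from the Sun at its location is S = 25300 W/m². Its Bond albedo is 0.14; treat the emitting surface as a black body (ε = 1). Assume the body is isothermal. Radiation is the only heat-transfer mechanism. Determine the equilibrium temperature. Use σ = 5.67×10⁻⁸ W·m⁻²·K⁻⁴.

At equilibrium, absorbed power = emitted power.
Absorbing cross-section = πr² = 1.576×10⁻⁷ m²; emitting surface = 4πr² = 6.305×10⁻⁷ m² (ratio 4).
(1−a)S·A_cross = εσ·A_surf·T⁴  ⇒  T⁴ = (1−a)S/(4σ).
T⁴ = 0.860·25300/(4·5.67×10⁻⁸) = 9.593×10¹⁰ K⁴.
T = (9.593×10¹⁰)^(1/4).

T ≈ 557 K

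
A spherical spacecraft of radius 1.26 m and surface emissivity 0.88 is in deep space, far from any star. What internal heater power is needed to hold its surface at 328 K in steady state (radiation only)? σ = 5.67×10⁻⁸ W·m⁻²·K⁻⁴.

P ≈ 11500 W

P = εσ·4πr²·T⁴.
4πr² = 19.95 m²; T⁴ = 1.157×10¹⁰ K⁴.
P = 0.88·5.67×10⁻⁸·19.95·1.157×10¹⁰.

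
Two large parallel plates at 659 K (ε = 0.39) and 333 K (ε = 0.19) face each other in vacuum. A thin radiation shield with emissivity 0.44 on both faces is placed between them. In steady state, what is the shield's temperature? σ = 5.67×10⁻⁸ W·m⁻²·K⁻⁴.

In steady state the net flux on the hot side equals that on the cold side.
σ(T₁⁴−T_s⁴)/D₁ = σ(T_s⁴−T₂⁴)/D₂, with D₁ = 1/ε₁+1/ε_s−1 = 3.837, D₂ = 1/ε_s+1/ε₂−1 = 6.536.
Solve for T_s⁴: T_s⁴ = (D₂·T₁⁴ + D₁·T₂⁴)/(D₁+D₂) = 1.234×10¹¹ K⁴.

T_s ≈ 593 K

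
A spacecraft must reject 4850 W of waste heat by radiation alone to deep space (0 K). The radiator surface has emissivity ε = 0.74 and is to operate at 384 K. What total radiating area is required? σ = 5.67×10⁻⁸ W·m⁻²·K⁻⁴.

A ≈ 5.32 m²

P = εσA T⁴ ⇒ A = P/(εσT⁴).
T⁴ = 2.174×10¹⁰ K⁴.
A = 4850/(0.74 × 5.67×10⁻⁸ × 2.174×10¹⁰).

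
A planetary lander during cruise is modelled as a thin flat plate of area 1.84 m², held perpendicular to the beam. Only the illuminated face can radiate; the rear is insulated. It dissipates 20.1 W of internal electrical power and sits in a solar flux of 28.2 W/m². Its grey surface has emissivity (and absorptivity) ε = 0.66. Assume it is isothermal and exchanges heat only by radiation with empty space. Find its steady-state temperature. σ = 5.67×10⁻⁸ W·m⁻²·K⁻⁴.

At steady state, absorbed solar power + internal power = radiated power.
Absorbed: α·S·A_cross = 0.66·28.2·1.840 = 34.25 W (cross-section A).
Total input = 34.25 + 20.1 = 54.35 W.
Radiated: εσ·A_surf·T⁴ with A_surf = A = 1.840 m².
T⁴ = 54.35/(0.66·5.67×10⁻⁸·1.840) = 7.893×10⁸ K⁴.

T ≈ 168 K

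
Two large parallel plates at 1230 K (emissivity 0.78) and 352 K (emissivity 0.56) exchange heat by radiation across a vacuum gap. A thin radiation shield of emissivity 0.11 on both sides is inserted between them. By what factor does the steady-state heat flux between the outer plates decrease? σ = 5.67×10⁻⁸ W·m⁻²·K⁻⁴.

Without shield: q₀ = σΔ(T⁴)/(1/ε₁+1/ε₂−1) with denominator 2.068.
With shield the two gaps are in series; the resistances add: (1/ε₁+1/ε_s−1)+(1/ε_s+1/ε₂−1) = 9.373+9.877 = 19.25.
Heat-flux ratio q₀/q = 19.25/2.068.

factor ≈ 9.31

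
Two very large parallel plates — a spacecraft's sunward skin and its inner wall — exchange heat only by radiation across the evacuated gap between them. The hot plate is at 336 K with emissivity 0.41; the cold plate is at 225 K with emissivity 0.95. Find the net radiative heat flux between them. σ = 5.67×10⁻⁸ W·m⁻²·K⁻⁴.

q ≈ 232 W/m²

For two infinite grey parallel plates, q = σ(T₁⁴ − T₂⁴)/(1/ε₁ + 1/ε₂ − 1).
T₁⁴ − T₂⁴ = 1.275×10¹⁰ − 2.563×10⁹ = 1.018×10¹⁰ K⁴.
1/ε₁ + 1/ε₂ − 1 = 2.439 + 1.053 − 1 = 2.492.
q = 5.67×10⁻⁸ × 1.018×10¹⁰ / 2.492.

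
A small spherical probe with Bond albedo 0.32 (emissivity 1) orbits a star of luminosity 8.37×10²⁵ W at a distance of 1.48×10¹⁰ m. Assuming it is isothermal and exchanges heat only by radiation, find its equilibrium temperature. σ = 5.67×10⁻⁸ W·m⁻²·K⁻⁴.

First find the stellar flux at distance d: S = L/(4πd²) = 8.37×10²⁵/(4π·(1.48×10¹⁰)²) = 30410 W/m².
For an isothermal sphere, absorbed (1−a)S·πr² = emitted σ·4πr²·T⁴, so T⁴ = (1−a)S/(4σ).
T⁴ = 0.680·30410/(4·5.67×10⁻⁸) = 9.117×10¹⁰ K⁴.

T ≈ 549 K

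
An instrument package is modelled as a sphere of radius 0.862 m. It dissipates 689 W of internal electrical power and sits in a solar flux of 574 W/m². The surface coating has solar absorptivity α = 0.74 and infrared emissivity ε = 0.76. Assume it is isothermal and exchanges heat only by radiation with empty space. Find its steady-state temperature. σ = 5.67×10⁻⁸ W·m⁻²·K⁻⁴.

T ≈ 254 K

At steady state, absorbed solar power + internal power = radiated power.
Absorbed: α·S·A_cross = 0.74·574·2.334 = 991.5 W (cross-section πr²).
Total input = 991.5 + 689 = 1681 W.
Radiated: εσ·A_surf·T⁴ with A_surf = 4πr² = 9.337 m².
T⁴ = 1681/(0.76·5.67×10⁻⁸·9.337) = 4.177×10⁹ K⁴.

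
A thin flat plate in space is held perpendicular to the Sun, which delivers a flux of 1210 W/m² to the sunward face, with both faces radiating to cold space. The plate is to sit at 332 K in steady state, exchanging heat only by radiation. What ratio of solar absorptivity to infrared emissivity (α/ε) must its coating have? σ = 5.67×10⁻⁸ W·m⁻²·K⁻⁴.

Balance: αS·A = εσ·2A·T⁴ ⇒ α/ε = 2σT⁴/S.
α/ε = 2·5.67×10⁻⁸·(332)⁴/1210 = 2·5.67×10⁻⁸·1.215×10¹⁰/1210.

α/ε ≈ 1.14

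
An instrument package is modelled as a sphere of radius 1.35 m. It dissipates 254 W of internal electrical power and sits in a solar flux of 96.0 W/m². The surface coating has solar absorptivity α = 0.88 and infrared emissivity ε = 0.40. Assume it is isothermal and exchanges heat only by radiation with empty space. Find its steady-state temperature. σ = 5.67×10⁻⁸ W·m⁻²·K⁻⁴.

At steady state, absorbed solar power + internal power = radiated power.
Absorbed: α·S·A_cross = 0.88·96.0·5.726 = 483.7 W (cross-section πr²).
Total input = 483.7 + 254 = 737.7 W.
Radiated: εσ·A_surf·T⁴ with A_surf = 4πr² = 22.90 m².
T⁴ = 737.7/(0.40·5.67×10⁻⁸·22.90) = 1.420×10⁹ K⁴.

T ≈ 194 K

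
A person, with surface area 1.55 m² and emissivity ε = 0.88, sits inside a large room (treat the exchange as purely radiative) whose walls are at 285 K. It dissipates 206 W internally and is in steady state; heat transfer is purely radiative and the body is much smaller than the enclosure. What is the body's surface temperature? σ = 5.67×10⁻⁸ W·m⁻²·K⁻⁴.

T ≈ 310 K

For a small grey body in a large enclosure, net radiated power = εσA(T⁴ − T_w⁴).
Steady state: P = εσA(T⁴ − T_w⁴) with A = 1.55 m².
T⁴ = P/(εσA) + T_w⁴ = 206/(0.88·5.67×10⁻⁸·1.550) + (285)⁴
    = 2.664×10⁹ + 6.598×10⁹ = 9.261×10⁹ K⁴.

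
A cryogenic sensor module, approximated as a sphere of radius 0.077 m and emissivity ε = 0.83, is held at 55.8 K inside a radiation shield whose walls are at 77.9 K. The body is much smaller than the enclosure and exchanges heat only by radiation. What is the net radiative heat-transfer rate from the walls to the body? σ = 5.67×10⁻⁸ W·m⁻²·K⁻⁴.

For a small grey body in a large enclosure: P_net = εσA(T_body⁴ − T_wall⁴).
A = 4πr² = 0.07451 m²; T_body⁴ − T_wall⁴ = 9.695×10⁶ − 3.683×10⁷ = -2.713×10⁷ K⁴.
|P_net| = 0.83·5.67×10⁻⁸·0.07451·2.713×10⁷.

P_net ≈ 0.0951 W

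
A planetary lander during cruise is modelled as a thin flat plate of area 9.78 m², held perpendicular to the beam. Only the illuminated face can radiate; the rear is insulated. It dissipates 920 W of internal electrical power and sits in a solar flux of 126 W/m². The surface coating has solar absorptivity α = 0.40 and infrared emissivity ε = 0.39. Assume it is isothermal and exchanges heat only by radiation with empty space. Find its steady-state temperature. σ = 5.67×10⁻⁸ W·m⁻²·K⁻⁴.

T ≈ 284 K

At steady state, absorbed solar power + internal power = radiated power.
Absorbed: α·S·A_cross = 0.40·126·9.780 = 492.9 W (cross-section A).
Total input = 492.9 + 920 = 1413 W.
Radiated: εσ·A_surf·T⁴ with A_surf = A = 9.780 m².
T⁴ = 1413/(0.39·5.67×10⁻⁸·9.780) = 6.533×10⁹ K⁴.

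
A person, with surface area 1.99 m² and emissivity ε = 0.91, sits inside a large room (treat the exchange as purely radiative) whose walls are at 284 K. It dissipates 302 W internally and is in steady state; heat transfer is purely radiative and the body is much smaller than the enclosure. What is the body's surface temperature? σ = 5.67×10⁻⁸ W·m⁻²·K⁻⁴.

For a small grey body in a large enclosure, net radiated power = εσA(T⁴ − T_w⁴).
Steady state: P = εσA(T⁴ − T_w⁴) with A = 1.99 m².
T⁴ = P/(εσA) + T_w⁴ = 302/(0.91·5.67×10⁻⁸·1.990) + (284)⁴
    = 2.941×10⁹ + 6.505×10⁹ = 9.447×10⁹ K⁴.

T ≈ 312 K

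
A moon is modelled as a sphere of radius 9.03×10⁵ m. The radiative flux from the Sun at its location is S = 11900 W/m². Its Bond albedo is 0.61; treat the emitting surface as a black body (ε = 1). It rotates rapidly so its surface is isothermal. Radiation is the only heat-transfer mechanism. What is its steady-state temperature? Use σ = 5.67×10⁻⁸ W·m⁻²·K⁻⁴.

At equilibrium, absorbed power = emitted power.
Absorbing cross-section = πr² = 2.562×10¹² m²; emitting surface = 4πr² = 1.025×10¹³ m² (ratio 4).
(1−a)S·A_cross = εσ·A_surf·T⁴  ⇒  T⁴ = (1−a)S/(4σ).
T⁴ = 0.390·11900/(4·5.67×10⁻⁸) = 2.046×10¹⁰ K⁴.
T = (2.046×10¹⁰)^(1/4).

T ≈ 378 K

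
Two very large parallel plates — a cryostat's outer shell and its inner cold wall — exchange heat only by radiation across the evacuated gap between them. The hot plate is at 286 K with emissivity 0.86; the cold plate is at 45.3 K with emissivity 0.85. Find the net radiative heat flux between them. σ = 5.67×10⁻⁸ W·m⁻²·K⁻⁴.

q ≈ 283 W/m²

For two infinite grey parallel plates, q = σ(T₁⁴ − T₂⁴)/(1/ε₁ + 1/ε₂ − 1).
T₁⁴ − T₂⁴ = 6.691×10⁹ − 4.211×10⁶ = 6.686×10⁹ K⁴.
1/ε₁ + 1/ε₂ − 1 = 1.163 + 1.176 − 1 = 1.339.
q = 5.67×10⁻⁸ × 6.686×10⁹ / 1.339.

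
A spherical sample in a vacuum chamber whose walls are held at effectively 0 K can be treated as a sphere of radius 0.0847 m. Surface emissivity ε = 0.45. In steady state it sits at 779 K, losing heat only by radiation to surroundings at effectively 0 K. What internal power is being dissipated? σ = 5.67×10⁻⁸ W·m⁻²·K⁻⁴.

P ≈ 847 W

Steady state: P = εσA T⁴.
A = 4πr² = 0.09015 m²; T⁴ = (779)⁴ = 3.683×10¹¹ K⁴.
P = 0.45 × 5.67×10⁻⁸ × 0.09015 × 3.683×10¹¹.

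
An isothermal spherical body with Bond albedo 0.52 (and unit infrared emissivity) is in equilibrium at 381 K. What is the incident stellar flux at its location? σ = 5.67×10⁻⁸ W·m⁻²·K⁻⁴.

(1−a)S·πr² = σ·4πr²·T⁴ ⇒ S = 4σT⁴/(1−a).
S = 4·5.67×10⁻⁸·2.107×10¹⁰/0.480.

S ≈ 9960 W/m²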